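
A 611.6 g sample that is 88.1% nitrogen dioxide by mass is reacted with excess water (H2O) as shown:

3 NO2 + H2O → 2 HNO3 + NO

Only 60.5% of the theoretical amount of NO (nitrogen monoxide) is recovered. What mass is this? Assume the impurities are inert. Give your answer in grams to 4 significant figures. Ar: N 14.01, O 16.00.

Pure NO2 available = 611.6 g × 0.881 = 538.82 g.
M(NO2) = 14.01 + 2(16.00) = 46.01 g/mol.
M(NO) = 14.01 + 16.00 = 30.01 g/mol.
n(NO2) = 538.82 g / 46.01 g/mol = 11.711 mol.
From the equation the NO2:NO mole ratio is 3:1, so n(NO) = 11.711 × 1/3 = 3.9036 mol.
Mass of NO = 3.9036 mol × 30.01 g/mol = 117.15 g.
Actual mass collected = 117.15 g × 0.605 = 70.875 g.

70.87 g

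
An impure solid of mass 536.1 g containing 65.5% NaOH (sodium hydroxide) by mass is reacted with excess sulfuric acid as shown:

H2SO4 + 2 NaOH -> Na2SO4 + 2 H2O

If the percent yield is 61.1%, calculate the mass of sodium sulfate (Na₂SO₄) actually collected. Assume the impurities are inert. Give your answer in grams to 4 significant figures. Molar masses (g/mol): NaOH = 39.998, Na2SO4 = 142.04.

Pure NaOH available = 536.1 g × 0.655 = 351.15 g.
n(NaOH) = 351.15 g / 39.998 g/mol = 8.7791 mol.
From the equation the NaOH:Na2SO4 mole ratio is 2:1, so n(Na2SO4) = 8.7791 × 1/2 = 4.3895 mol.
Mass of Na2SO4 = 4.3895 mol × 142.04 g/mol = 623.49 g.
Actual mass collected = 623.49 g × 0.611 = 380.95 g.

381.0 g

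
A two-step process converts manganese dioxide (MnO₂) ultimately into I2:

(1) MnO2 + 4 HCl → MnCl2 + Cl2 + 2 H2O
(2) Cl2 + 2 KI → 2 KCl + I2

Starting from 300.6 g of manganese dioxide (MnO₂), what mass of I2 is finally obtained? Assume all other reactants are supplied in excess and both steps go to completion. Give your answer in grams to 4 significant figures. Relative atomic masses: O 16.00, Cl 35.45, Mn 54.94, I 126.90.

M(MnO2) = 54.94 + 2(16.00) = 86.94 g/mol.
M(I2) = 2(126.90) = 253.80 g/mol.
n(MnO2) = 300.60 / 86.94 = 3.4576 mol.
Step 1 gives a 1:1 ratio of MnO2 to Cl2, so n(Cl2) = 3.4576 mol.
In step 2 the Cl2:I2 ratio is 1:1, so n(I2) = 3.4576 mol.
Mass of I2 = 3.4576 × 253.80 = 877.53 g.

877.5 g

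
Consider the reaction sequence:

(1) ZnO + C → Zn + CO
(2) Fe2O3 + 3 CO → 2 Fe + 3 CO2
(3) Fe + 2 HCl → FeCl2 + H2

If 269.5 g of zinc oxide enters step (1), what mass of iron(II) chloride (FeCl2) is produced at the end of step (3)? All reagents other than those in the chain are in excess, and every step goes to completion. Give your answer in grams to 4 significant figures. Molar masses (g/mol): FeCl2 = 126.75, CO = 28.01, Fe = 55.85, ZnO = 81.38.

279.8 g

n(ZnO) = 269.5 / 81.38 = 3.3116 mol.
Reaction (1): ZnO→CO ratio 1:1 ⇒ n(CO) = 3.3116 mol.
Reaction (2): CO→Fe ratio 3:2 ⇒ n(Fe) = 2.2077 mol.
Reaction (3): Fe→FeCl2 ratio 1:1 ⇒ n(FeCl2) = 2.2077 mol.
Mass of FeCl2 = 2.2077 × 126.75 = 279.83 g.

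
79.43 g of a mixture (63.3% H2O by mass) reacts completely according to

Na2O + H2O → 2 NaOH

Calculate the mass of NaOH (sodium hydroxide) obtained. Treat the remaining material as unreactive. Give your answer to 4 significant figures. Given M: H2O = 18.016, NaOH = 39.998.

223.3 g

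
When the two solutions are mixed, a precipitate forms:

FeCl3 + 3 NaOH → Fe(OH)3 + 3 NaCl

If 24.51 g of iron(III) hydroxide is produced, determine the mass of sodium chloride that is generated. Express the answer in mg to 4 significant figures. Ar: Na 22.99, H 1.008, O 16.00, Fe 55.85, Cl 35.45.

40210 mg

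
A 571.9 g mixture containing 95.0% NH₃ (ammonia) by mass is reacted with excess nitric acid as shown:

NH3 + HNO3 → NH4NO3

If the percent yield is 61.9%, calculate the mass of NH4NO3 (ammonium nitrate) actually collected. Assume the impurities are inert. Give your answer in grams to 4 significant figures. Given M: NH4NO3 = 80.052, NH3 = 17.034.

1580 g

Pure NH3 available = 571.9 g × 0.950 = 543.30 g.
n(NH3) = 543.30 g / 17.034 g/mol = 31.895 mol.
From the equation the NH3:NH4NO3 mole ratio is 1:1, so n(NH4NO3) = 31.895 × 1/1 = 31.895 mol.
Mass of NH4NO3 = 31.895 mol × 80.052 g/mol = 2553.3 g.
Actual mass collected = 2553.3 g × 0.619 = 1580.5 g.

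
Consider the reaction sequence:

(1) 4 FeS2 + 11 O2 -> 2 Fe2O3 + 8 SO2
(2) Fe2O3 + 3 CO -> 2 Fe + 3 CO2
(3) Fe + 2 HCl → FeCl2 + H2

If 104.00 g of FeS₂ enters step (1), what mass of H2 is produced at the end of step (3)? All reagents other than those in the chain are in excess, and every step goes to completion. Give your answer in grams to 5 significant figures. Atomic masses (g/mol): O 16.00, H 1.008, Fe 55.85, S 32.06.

1.7476 g

M(FeS2) = 55.85 + 2(32.06) = 119.97 g/mol.
M(H2) = 2(1.008) = 2.016 g/mol.
n(FeS2) = 104.00 / 119.97 = 0.866883 mol.
Reaction (1): FeS2→Fe2O3 ratio 4:2 ⇒ n(Fe2O3) = 0.433442 mol.
Reaction (2): Fe2O3→Fe ratio 1:2 ⇒ n(Fe) = 0.866883 mol.
Reaction (3): Fe→H2 ratio 1:1 ⇒ n(H2) = 0.866883 mol.
Mass of H2 = 0.866883 × 2.016 = 1.74764 g.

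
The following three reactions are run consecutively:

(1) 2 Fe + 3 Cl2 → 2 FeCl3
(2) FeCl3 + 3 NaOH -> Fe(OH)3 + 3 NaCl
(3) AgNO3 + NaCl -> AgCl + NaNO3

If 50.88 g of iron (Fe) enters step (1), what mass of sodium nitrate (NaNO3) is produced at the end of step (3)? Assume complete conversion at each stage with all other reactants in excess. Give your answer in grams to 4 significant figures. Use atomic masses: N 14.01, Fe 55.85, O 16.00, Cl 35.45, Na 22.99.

232.3 g

M(Fe) = 55.85 g/mol.
M(NaNO3) = 22.99 + 14.01 + 3(16.00) = 85.00 g/mol.
n(Fe) = 50.88 / 55.85 = 0.91101 mol.
Reaction (1): Fe→FeCl3 ratio 2:2 ⇒ n(FeCl3) = 0.91101 mol.
Reaction (2): FeCl3→NaCl ratio 1:3 ⇒ n(NaCl) = 2.7330 mol.
Reaction (3): NaCl→NaNO3 ratio 1:1 ⇒ n(NaNO3) = 2.7330 mol.
Mass of NaNO3 = 2.7330 × 85.00 = 232.31 g.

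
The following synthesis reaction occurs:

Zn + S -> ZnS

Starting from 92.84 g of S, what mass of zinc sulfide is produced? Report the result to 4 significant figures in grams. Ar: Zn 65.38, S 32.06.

282.2 g

M(S) = 32.06 g/mol.
M(ZnS) = 65.38 + 32.06 = 97.44 g/mol.
n(S) = 92.840 g / 32.06 g/mol = 2.8958 mol.
From the equation the S:ZnS mole ratio is 1:1, so n(ZnS) = 2.8958 × 1/1 = 2.8958 mol.
Mass of ZnS = 2.8958 mol × 97.44 g/mol = 282.17 g.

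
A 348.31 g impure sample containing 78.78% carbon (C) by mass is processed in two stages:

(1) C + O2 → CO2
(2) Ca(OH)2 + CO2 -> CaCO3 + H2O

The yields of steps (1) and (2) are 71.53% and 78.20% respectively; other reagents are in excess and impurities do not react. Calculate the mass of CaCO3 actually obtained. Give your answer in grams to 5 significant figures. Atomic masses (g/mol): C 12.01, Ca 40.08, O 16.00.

1279.2 g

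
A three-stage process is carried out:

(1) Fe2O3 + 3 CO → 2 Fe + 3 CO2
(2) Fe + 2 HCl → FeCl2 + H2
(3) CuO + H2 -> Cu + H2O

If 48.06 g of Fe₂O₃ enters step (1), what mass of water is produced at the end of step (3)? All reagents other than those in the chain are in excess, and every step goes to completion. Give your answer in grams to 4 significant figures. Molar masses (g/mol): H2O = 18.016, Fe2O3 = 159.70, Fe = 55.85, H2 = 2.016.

n(Fe2O3) = 48.06 / 159.70 = 0.30094 mol.
Reaction (1): Fe2O3→Fe ratio 1:2 ⇒ n(Fe) = 0.60188 mol.
Reaction (2): Fe→H2 ratio 1:1 ⇒ n(H2) = 0.60188 mol.
Reaction (3): H2→H2O ratio 1:1 ⇒ n(H2O) = 0.60188 mol.
Mass of H2O = 0.60188 × 18.016 = 10.843 g.

10.84 g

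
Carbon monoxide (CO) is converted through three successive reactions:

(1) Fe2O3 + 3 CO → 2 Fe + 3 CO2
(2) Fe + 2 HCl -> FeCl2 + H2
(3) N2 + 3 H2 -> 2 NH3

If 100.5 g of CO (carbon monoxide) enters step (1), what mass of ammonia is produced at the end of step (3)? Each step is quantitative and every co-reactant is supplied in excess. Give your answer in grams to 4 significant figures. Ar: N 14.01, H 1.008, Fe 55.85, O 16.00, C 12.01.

27.16 g

M(CO) = 12.01 + 16.00 = 28.01 g/mol.
M(NH3) = 14.01 + 3(1.008) = 17.034 g/mol.
n(CO) = 100.5 / 28.01 = 3.5880 mol.
Reaction (1): CO→Fe ratio 3:2 ⇒ n(Fe) = 2.3920 mol.
Reaction (2): Fe→H2 ratio 1:1 ⇒ n(H2) = 2.3920 mol.
Reaction (3): H2→NH3 ratio 3:2 ⇒ n(NH3) = 1.5947 mol.
Mass of NH3 = 1.5947 × 17.034 = 27.164 g.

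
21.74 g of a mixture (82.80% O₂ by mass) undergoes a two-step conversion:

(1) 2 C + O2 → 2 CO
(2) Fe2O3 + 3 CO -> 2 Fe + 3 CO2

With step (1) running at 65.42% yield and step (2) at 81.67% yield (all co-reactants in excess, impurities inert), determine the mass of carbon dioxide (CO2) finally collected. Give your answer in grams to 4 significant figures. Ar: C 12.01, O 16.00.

26.45 g

Pure O2 = 21.74 × 0.8280 = 18.001 g.
M(O2) = 2(16.00) = 32.00 g/mol.
M(CO2) = 12.01 + 2(16.00) = 44.01 g/mol.
n(O2) = 18.001 / 32.00 = 0.56252 mol.
Step 1 (O2:CO = 1:2): theoretical n(CO) = 1.1250 mol; at 65.42% yield, n(CO) = 0.73600 mol.
Step 2 (CO:CO2 = 3:3): theoretical n(CO2) = 0.73600 mol, so theoretical mass = 0.73600 × 44.01 = 32.392 g.
At 81.67% yield, actual mass of CO2 = 32.392 × 0.8167 = 26.454 g.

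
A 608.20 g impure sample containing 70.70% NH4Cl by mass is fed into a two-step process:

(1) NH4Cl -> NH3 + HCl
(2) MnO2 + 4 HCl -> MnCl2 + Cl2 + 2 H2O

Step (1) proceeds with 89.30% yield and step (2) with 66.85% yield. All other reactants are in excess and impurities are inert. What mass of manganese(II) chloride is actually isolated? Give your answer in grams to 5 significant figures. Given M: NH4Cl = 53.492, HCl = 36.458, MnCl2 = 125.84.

150.97 g

Pure NH4Cl = 608.20 × 0.7070 = 429.997 g.
n(NH4Cl) = 429.997 / 53.492 = 8.03854 mol.
Step 1 (NH4Cl:HCl = 1:1): theoretical n(HCl) = 8.03854 mol; at 89.30% yield, n(HCl) = 7.17841 mol.
Step 2 (HCl:MnCl2 = 4:1): theoretical n(MnCl2) = 1.79460 mol, so theoretical mass = 1.79460 × 125.84 = 225.833 g.
At 66.85% yield, actual mass of MnCl2 = 225.833 × 0.6685 = 150.969 g.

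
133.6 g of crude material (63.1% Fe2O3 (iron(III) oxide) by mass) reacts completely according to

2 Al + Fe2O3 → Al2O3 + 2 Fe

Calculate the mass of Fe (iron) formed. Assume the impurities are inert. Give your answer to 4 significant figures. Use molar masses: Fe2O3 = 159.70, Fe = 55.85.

Mass of pure Fe2O3 = 133.6 g × 0.631 = 84.302 g.
n(Fe2O3) = 84.302 g / 159.70 g/mol = 0.52787 mol.
From the equation the Fe2O3:Fe mole ratio is 1:2, so n(Fe) = 0.52787 × 2/1 = 1.0557 mol.
Mass of Fe = 1.0557 mol × 55.85 g/mol = 58.964 g.

58.96 g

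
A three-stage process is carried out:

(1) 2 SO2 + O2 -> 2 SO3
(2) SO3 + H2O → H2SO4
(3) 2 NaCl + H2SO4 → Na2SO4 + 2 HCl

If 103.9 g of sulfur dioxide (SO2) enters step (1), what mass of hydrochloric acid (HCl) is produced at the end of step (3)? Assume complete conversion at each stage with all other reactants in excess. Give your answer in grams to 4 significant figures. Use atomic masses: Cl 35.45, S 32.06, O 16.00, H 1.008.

118.3 g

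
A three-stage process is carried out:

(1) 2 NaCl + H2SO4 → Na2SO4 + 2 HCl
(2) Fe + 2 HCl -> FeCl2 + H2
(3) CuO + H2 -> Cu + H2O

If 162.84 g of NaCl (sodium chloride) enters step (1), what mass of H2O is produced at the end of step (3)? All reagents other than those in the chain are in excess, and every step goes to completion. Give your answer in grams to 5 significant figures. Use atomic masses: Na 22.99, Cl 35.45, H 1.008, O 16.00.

25.100 g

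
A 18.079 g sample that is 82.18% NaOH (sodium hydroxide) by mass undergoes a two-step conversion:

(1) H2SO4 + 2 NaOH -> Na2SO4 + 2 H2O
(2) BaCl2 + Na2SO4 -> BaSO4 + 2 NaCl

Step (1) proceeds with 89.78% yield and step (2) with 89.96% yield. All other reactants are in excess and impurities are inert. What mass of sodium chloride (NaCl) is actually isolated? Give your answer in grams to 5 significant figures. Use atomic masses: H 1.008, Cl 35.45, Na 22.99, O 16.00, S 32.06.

Pure NaOH = 18.079 × 0.8218 = 14.8573 g.
M(NaOH) = 22.99 + 16.00 + 1.008 = 39.998 g/mol.
M(NaCl) = 22.99 + 35.45 = 58.44 g/mol.
n(NaOH) = 14.8573 / 39.998 = 0.371452 mol.
Step 1 (NaOH:Na2SO4 = 2:1): theoretical n(Na2SO4) = 0.185726 mol; at 89.78% yield, n(Na2SO4) = 0.166745 mol.
Step 2 (Na2SO4:NaCl = 1:2): theoretical n(NaCl) = 0.333489 mol, so theoretical mass = 0.333489 × 58.44 = 19.4891 g.
At 89.96% yield, actual mass of NaCl = 19.4891 × 0.8996 = 17.5324 g.

17.532 g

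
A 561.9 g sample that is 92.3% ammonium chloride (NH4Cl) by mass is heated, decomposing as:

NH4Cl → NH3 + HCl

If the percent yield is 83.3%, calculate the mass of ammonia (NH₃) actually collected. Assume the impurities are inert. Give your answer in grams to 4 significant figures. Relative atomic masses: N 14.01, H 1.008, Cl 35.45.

137.6 g

Pure NH4Cl available = 561.9 g × 0.923 = 518.63 g.
M(NH4Cl) = 14.01 + 4(1.008) + 35.45 = 53.492 g/mol.
M(NH3) = 14.01 + 3(1.008) = 17.034 g/mol.
n(NH4Cl) = 518.63 g / 53.492 g/mol = 9.6955 mol.
From the equation the NH4Cl:NH3 mole ratio is 1:1, so n(NH3) = 9.6955 × 1/1 = 9.6955 mol.
Mass of NH3 = 9.6955 mol × 17.034 g/mol = 165.15 g.
Actual mass collected = 165.15 g × 0.833 = 137.57 g.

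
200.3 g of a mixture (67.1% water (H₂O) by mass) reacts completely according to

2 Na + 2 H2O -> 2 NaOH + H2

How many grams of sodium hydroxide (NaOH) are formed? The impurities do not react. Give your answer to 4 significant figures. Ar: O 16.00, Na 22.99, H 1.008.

298.4 g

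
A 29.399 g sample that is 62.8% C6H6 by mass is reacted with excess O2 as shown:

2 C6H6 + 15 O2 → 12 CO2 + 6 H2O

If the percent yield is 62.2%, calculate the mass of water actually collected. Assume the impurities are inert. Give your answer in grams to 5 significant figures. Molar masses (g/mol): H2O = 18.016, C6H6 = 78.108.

7.9463 g

Pure C6H6 available = 29.399 g × 0.628 = 18.4626 g.
n(C6H6) = 18.4626 g / 78.108 g/mol = 0.236372 mol.
From the equation the C6H6:H2O mole ratio is 2:6, so n(H2O) = 0.236372 × 6/2 = 0.709117 mol.
Mass of H2O = 0.709117 mol × 18.016 g/mol = 12.7755 g.
Actual mass collected = 12.7755 g × 0.622 = 7.94633 g.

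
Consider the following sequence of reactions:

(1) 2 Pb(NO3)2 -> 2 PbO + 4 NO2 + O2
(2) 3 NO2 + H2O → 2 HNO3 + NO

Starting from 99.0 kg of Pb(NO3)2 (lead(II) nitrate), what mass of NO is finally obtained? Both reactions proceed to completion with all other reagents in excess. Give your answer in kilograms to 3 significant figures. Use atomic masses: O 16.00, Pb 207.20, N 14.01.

5.98 kg

M(Pb(NO3)2) = 207.20 + 2(14.01) + 6(16.00) = 331.22 g/mol.
M(NO) = 14.01 + 16.00 = 30.01 g/mol.
99.0 kg = 99000 g.
n(Pb(NO3)2) = 99000 / 331.22 = 298.9 mol.
Step 1 gives a 2:4 ratio of Pb(NO3)2 to NO2, so n(NO2) = 597.8 mol.
In step 2 the NO2:NO ratio is 3:1, so n(NO) = 199.3 mol.
Mass of NO = 199.3 × 30.01 = 5980 g = 5.98 kg.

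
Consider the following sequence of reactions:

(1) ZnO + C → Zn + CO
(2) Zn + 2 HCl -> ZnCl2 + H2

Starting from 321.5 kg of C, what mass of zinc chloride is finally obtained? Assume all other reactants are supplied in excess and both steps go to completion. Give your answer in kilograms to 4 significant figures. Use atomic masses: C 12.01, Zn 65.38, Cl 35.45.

M(C) = 12.01 g/mol.
M(ZnCl2) = 65.38 + 2(35.45) = 136.28 g/mol.
321.5 kg = 321500 g.
n(C) = 321500 / 12.01 = 26769 mol.
Step 1 gives a 1:1 ratio of C to Zn, so n(Zn) = 26769 mol.
In step 2 the Zn:ZnCl2 ratio is 1:1, so n(ZnCl2) = 26769 mol.
Mass of ZnCl2 = 26769 × 136.28 = 3.6481 × 10^6 g = 3648 kg.

3648 kg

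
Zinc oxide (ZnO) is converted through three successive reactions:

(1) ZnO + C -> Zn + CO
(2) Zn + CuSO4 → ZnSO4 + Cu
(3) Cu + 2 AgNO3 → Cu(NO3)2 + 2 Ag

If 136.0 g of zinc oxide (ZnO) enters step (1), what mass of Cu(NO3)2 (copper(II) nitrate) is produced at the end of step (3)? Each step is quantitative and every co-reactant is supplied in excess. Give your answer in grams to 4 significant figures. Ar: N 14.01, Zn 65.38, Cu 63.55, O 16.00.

313.5 g

M(ZnO) = 65.38 + 16.00 = 81.38 g/mol.
M(Cu(NO3)2) = 63.55 + 2(14.01) + 6(16.00) = 187.57 g/mol.
n(ZnO) = 136.0 / 81.38 = 1.6712 mol.
Reaction (1): ZnO→Zn ratio 1:1 ⇒ n(Zn) = 1.6712 mol.
Reaction (2): Zn→Cu ratio 1:1 ⇒ n(Cu) = 1.6712 mol.
Reaction (3): Cu→Cu(NO3)2 ratio 1:1 ⇒ n(Cu(NO3)2) = 1.6712 mol.
Mass of Cu(NO3)2 = 1.6712 × 187.57 = 313.46 g.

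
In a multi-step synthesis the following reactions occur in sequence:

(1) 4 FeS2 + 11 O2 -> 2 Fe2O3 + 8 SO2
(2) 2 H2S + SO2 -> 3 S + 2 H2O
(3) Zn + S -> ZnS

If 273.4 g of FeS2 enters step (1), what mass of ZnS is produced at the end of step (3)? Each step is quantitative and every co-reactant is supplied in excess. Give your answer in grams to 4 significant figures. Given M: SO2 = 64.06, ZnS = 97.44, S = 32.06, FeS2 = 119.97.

n(FeS2) = 273.4 / 119.97 = 2.2789 mol.
Reaction (1): FeS2→SO2 ratio 4:8 ⇒ n(SO2) = 4.5578 mol.
Reaction (2): SO2→S ratio 1:3 ⇒ n(S) = 13.673 mol.
Reaction (3): S→ZnS ratio 1:1 ⇒ n(ZnS) = 13.673 mol.
Mass of ZnS = 13.673 × 97.44 = 1332.3 g.

1332 g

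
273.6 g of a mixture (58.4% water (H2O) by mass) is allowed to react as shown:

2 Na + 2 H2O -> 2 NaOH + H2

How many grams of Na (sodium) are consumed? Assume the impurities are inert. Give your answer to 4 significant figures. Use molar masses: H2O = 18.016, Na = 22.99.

Mass of pure H2O = 273.6 g × 0.584 = 159.78 g.
n(H2O) = 159.78 g / 18.016 g/mol = 8.8689 mol.
From the equation the H2O:Na mole ratio is 2:2, so n(Na) = 8.8689 × 2/2 = 8.8689 mol.
Mass of Na = 8.8689 mol × 22.99 g/mol = 203.90 g.

203.9 g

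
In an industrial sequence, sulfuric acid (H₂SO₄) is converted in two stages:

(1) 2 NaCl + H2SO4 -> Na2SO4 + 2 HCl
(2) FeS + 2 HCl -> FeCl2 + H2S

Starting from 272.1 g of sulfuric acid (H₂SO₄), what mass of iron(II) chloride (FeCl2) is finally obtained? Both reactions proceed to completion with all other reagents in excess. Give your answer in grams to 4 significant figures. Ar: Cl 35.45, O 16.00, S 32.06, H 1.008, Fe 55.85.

351.7 g

M(H2SO4) = 2(1.008) + 32.06 + 4(16.00) = 98.076 g/mol.
M(FeCl2) = 55.85 + 2(35.45) = 126.75 g/mol.
n(H2SO4) = 272.10 / 98.076 = 2.7744 mol.
Step 1 gives a 1:2 ratio of H2SO4 to HCl, so n(HCl) = 5.5488 mol.
In step 2 the HCl:FeCl2 ratio is 2:1, so n(FeCl2) = 2.7744 mol.
Mass of FeCl2 = 2.7744 × 126.75 = 351.65 g.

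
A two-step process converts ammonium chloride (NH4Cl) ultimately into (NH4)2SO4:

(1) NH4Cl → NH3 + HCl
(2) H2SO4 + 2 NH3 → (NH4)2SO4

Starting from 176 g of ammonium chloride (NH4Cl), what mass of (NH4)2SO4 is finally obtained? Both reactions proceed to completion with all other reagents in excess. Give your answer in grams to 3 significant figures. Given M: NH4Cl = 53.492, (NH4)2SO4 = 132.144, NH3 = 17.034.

n(NH4Cl) = 176.0 / 53.492 = 3.290 mol.
Step 1 gives a 1:1 ratio of NH4Cl to NH3, so n(NH3) = 3.290 mol.
In step 2 the NH3:(NH4)2SO4 ratio is 2:1, so n((NH4)2SO4) = 1.645 mol.
Mass of (NH4)2SO4 = 1.645 × 132.144 = 217.4 g.

217 g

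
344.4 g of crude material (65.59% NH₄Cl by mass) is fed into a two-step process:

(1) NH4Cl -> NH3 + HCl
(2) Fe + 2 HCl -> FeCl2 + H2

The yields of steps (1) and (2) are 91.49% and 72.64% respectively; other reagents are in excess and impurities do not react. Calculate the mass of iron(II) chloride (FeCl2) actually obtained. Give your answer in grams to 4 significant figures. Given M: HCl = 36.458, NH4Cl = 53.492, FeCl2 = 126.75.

Pure NH4Cl = 344.4 × 0.6559 = 225.89 g.
n(NH4Cl) = 225.89 / 53.492 = 4.2229 mol.
Step 1 (NH4Cl:HCl = 1:1): theoretical n(HCl) = 4.2229 mol; at 91.49% yield, n(HCl) = 3.8635 mol.
Step 2 (HCl:FeCl2 = 2:1): theoretical n(FeCl2) = 1.9318 mol, so theoretical mass = 1.9318 × 126.75 = 244.85 g.
At 72.64% yield, actual mass of FeCl2 = 244.85 × 0.7264 = 177.86 g.

177.9 g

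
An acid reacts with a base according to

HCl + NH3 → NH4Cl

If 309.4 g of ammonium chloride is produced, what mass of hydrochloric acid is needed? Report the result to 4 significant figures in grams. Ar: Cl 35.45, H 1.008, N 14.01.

M(NH4Cl) = 14.01 + 4(1.008) + 35.45 = 53.492 g/mol.
M(HCl) = 1.008 + 35.45 = 36.458 g/mol.
n(NH4Cl) = 309.40 g / 53.492 g/mol = 5.7840 mol.
From the equation the NH4Cl:HCl mole ratio is 1:1, so n(HCl) = 5.7840 × 1/1 = 5.7840 mol.
Mass of HCl = 5.7840 mol × 36.458 g/mol = 210.87 g.

210.9 g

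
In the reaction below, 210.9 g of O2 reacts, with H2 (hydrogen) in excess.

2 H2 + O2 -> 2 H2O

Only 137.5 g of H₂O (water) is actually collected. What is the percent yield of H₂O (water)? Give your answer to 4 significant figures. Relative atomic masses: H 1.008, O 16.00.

57.90 %

M(O2) = 2(16.00) = 32.00 g/mol.
M(H2O) = 2(1.008) + 16.00 = 18.016 g/mol.
n(O2) = 210.90 g / 32.00 g/mol = 6.5906 mol.
From the equation the O2:H2O mole ratio is 1:2, so n(H2O) = 6.5906 × 2/1 = 13.181 mol.
Mass of H2O = 13.181 mol × 18.016 g/mol = 237.47 g.
This is the theoretical yield. Percent yield = 137.5 g / 237.47 g × 100% = 57.901%.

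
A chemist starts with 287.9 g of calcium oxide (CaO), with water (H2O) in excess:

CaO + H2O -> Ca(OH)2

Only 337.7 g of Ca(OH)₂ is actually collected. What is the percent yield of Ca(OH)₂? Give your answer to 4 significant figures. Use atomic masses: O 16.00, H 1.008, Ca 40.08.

88.78 %

M(CaO) = 40.08 + 16.00 = 56.08 g/mol.
M(Ca(OH)2) = 40.08 + 2(16.00) + 2(1.008) = 74.096 g/mol.
n(CaO) = 287.90 g / 56.08 g/mol = 5.1337 mol.
From the equation the CaO:Ca(OH)2 mole ratio is 1:1, so n(Ca(OH)2) = 5.1337 × 1/1 = 5.1337 mol.
Mass of Ca(OH)2 = 5.1337 mol × 74.096 g/mol = 380.39 g.
This is the theoretical yield. Percent yield = 337.7 g / 380.39 g × 100% = 88.777%.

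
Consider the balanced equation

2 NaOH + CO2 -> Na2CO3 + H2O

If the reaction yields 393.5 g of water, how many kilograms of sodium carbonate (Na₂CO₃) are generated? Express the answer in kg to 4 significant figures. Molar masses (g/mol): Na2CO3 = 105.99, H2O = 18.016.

2.315 kg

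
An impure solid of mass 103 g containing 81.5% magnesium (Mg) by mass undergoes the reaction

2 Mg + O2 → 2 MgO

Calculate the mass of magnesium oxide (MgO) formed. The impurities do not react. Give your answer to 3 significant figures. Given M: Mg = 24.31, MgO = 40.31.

139 g

Mass of pure Mg = 103 g × 0.815 = 83.94 g.
n(Mg) = 83.94 g / 24.31 g/mol = 3.453 mol.
From the equation the Mg:MgO mole ratio is 2:2, so n(MgO) = 3.453 × 2/2 = 3.453 mol.
Mass of MgO = 3.453 mol × 40.31 g/mol = 139.2 g.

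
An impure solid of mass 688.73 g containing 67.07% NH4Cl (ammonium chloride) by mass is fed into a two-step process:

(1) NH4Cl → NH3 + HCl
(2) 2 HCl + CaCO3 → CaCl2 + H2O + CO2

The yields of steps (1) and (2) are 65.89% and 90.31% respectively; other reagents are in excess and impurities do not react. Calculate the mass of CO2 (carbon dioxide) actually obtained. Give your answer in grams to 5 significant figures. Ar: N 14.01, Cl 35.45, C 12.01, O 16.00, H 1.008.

Pure NH4Cl = 688.73 × 0.6707 = 461.931 g.
M(NH4Cl) = 14.01 + 4(1.008) + 35.45 = 53.492 g/mol.
M(CO2) = 12.01 + 2(16.00) = 44.01 g/mol.
n(NH4Cl) = 461.931 / 53.492 = 8.63552 mol.
Step 1 (NH4Cl:HCl = 1:1): theoretical n(HCl) = 8.63552 mol; at 65.89% yield, n(HCl) = 5.68994 mol.
Step 2 (HCl:CO2 = 2:1): theoretical n(CO2) = 2.84497 mol, so theoretical mass = 2.84497 × 44.01 = 125.207 g.
At 90.31% yield, actual mass of CO2 = 125.207 × 0.9031 = 113.075 g.

113.07 g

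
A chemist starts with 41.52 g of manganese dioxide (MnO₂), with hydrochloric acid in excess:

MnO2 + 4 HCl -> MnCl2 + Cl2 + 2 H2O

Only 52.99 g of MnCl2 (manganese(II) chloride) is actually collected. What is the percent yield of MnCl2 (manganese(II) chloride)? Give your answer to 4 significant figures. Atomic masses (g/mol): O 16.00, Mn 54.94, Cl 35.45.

88.17 %

M(MnO2) = 54.94 + 2(16.00) = 86.94 g/mol.
M(MnCl2) = 54.94 + 2(35.45) = 125.84 g/mol.
n(MnO2) = 41.520 g / 86.94 g/mol = 0.47757 mol.
From the equation the MnO2:MnCl2 mole ratio is 1:1, so n(MnCl2) = 0.47757 × 1/1 = 0.47757 mol.
Mass of MnCl2 = 0.47757 mol × 125.84 g/mol = 60.098 g.
This is the theoretical yield. Percent yield = 52.99 g / 60.098 g × 100% = 88.173%.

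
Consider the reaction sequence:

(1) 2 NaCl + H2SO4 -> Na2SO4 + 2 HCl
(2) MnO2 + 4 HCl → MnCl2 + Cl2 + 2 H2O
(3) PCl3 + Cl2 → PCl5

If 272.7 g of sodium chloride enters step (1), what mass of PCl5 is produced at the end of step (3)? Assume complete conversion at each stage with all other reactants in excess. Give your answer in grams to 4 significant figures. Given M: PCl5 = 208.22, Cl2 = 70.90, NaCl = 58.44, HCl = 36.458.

242.9 g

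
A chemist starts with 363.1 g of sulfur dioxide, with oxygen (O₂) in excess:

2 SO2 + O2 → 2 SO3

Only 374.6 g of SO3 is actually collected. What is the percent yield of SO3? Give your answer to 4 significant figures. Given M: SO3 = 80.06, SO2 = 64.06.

82.55 %

n(SO2) = 363.10 g / 64.06 g/mol = 5.6681 mol.
From the equation the SO2:SO3 mole ratio is 2:2, so n(SO3) = 5.6681 × 2/2 = 5.6681 mol.
Mass of SO3 = 5.6681 mol × 80.06 g/mol = 453.79 g.
This is the theoretical yield. Percent yield = 374.6 g / 453.79 g × 100% = 82.549%.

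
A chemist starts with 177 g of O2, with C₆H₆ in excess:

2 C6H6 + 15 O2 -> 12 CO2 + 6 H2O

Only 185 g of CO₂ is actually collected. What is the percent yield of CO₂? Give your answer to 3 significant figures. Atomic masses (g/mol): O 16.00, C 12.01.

M(O2) = 2(16.00) = 32.00 g/mol.
M(CO2) = 12.01 + 2(16.00) = 44.01 g/mol.
n(O2) = 177.0 g / 32.00 g/mol = 5.531 mol.
From the equation the O2:CO2 mole ratio is 15:12, so n(CO2) = 5.531 × 12/15 = 4.425 mol.
Mass of CO2 = 4.425 mol × 44.01 g/mol = 194.7 g.
This is the theoretical yield. Percent yield = 185 g / 194.7 g × 100% = 95.00%.

95.0 %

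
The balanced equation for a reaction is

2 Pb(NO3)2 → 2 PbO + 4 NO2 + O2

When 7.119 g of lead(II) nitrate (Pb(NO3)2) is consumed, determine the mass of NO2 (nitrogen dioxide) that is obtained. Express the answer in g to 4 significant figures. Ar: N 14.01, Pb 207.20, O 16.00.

M(Pb(NO3)2) = 207.20 + 2(14.01) + 6(16.00) = 331.22 g/mol.
M(NO2) = 14.01 + 2(16.00) = 46.01 g/mol.
n(Pb(NO3)2) = 7.1190 g / 331.22 g/mol = 0.021493 mol.
From the equation the Pb(NO3)2:NO2 mole ratio is 2:4, so n(NO2) = 0.021493 × 4/2 = 0.042987 mol.
Mass of NO2 = 0.042987 mol × 46.01 g/mol = 1.9778 g.

1.978 g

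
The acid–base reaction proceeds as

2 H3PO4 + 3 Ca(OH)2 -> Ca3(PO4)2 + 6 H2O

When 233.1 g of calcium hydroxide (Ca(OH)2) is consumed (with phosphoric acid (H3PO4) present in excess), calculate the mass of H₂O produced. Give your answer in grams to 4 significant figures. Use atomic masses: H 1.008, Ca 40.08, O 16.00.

M(Ca(OH)2) = 40.08 + 2(16.00) + 2(1.008) = 74.096 g/mol.
M(H2O) = 2(1.008) + 16.00 = 18.016 g/mol.
n(Ca(OH)2) = 233.10 g / 74.096 g/mol = 3.1459 mol.
From the equation the Ca(OH)2:H2O mole ratio is 3:6, so n(H2O) = 3.1459 × 6/3 = 6.2918 mol.
Mass of H2O = 6.2918 mol × 18.016 g/mol = 113.35 g.

113.4 g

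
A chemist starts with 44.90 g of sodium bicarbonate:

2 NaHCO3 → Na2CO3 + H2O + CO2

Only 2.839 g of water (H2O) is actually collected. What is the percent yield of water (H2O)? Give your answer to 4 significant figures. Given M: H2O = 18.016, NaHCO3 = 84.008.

58.97 %

n(NaHCO3) = 44.900 g / 84.008 g/mol = 0.53447 mol.
From the equation the NaHCO3:H2O mole ratio is 2:1, so n(H2O) = 0.53447 × 1/2 = 0.26724 mol.
Mass of H2O = 0.26724 mol × 18.016 g/mol = 4.8145 g.
This is the theoretical yield. Percent yield = 2.839 g / 4.8145 g × 100% = 58.967%.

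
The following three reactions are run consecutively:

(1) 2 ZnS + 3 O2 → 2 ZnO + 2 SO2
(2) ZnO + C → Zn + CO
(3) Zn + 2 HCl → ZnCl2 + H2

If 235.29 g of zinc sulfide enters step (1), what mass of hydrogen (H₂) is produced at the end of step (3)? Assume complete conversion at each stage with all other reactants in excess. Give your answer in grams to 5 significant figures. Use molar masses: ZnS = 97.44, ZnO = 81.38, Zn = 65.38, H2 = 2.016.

n(ZnS) = 235.29 / 97.44 = 2.41472 mol.
Reaction (1): ZnS→ZnO ratio 2:2 ⇒ n(ZnO) = 2.41472 mol.
Reaction (2): ZnO→Zn ratio 1:1 ⇒ n(Zn) = 2.41472 mol.
Reaction (3): Zn→H2 ratio 1:1 ⇒ n(H2) = 2.41472 mol.
Mass of H2 = 2.41472 × 2.016 = 4.86807 g.

4.8681 g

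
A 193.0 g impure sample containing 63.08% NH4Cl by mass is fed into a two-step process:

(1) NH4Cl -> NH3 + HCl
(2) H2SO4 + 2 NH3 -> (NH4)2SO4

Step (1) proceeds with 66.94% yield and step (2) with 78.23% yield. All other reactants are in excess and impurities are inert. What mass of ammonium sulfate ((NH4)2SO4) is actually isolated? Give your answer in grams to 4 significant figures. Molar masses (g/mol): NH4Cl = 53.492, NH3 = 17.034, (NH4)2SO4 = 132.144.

Pure NH4Cl = 193.0 × 0.6308 = 121.74 g.
n(NH4Cl) = 121.74 / 53.492 = 2.2759 mol.
Step 1 (NH4Cl:NH3 = 1:1): theoretical n(NH3) = 2.2759 mol; at 66.94% yield, n(NH3) = 1.5235 mol.
Step 2 (NH3:(NH4)2SO4 = 2:1): theoretical n((NH4)2SO4) = 0.76176 mol, so theoretical mass = 0.76176 × 132.144 = 100.66 g.
At 78.23% yield, actual mass of (NH4)2SO4 = 100.66 × 0.7823 = 78.747 g.

78.75 g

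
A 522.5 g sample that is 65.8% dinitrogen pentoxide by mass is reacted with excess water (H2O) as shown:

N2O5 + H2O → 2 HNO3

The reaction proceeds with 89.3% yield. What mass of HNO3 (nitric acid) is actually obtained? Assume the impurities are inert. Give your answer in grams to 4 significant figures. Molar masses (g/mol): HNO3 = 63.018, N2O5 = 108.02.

358.2 g

Pure N2O5 available = 522.5 g × 0.658 = 343.81 g.
n(N2O5) = 343.81 g / 108.02 g/mol = 3.1828 mol.
From the equation the N2O5:HNO3 mole ratio is 1:2, so n(HNO3) = 3.1828 × 2/1 = 6.3656 mol.
Mass of HNO3 = 6.3656 mol × 63.018 g/mol = 401.15 g.
Actual mass collected = 401.15 g × 0.893 = 358.22 g.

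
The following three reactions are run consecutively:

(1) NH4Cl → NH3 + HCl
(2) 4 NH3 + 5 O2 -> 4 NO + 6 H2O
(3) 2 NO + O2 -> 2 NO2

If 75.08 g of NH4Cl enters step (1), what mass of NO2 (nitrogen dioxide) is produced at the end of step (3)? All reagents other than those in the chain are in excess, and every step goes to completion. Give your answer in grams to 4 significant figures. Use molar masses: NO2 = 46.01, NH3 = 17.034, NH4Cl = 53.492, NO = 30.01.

64.58 g

n(NH4Cl) = 75.08 / 53.492 = 1.4036 mol.
Reaction (1): NH4Cl→NH3 ratio 1:1 ⇒ n(NH3) = 1.4036 mol.
Reaction (2): NH3→NO ratio 4:4 ⇒ n(NO) = 1.4036 mol.
Reaction (3): NO→NO2 ratio 2:2 ⇒ n(NO2) = 1.4036 mol.
Mass of NO2 = 1.4036 × 46.01 = 64.578 g.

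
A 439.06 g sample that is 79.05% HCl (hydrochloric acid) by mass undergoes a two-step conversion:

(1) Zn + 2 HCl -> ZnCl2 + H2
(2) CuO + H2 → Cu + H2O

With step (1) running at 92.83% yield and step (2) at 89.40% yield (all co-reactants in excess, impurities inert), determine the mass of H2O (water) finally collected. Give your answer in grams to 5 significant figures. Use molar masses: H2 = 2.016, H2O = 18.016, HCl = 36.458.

71.168 g

Pure HCl = 439.06 × 0.7905 = 347.077 g.
n(HCl) = 347.077 / 36.458 = 9.51991 mol.
Step 1 (HCl:H2 = 2:1): theoretical n(H2) = 4.75996 mol; at 92.83% yield, n(H2) = 4.41867 mol.
Step 2 (H2:H2O = 1:1): theoretical n(H2O) = 4.41867 mol, so theoretical mass = 4.41867 × 18.016 = 79.6067 g.
At 89.40% yield, actual mass of H2O = 79.6067 × 0.8940 = 71.1684 g.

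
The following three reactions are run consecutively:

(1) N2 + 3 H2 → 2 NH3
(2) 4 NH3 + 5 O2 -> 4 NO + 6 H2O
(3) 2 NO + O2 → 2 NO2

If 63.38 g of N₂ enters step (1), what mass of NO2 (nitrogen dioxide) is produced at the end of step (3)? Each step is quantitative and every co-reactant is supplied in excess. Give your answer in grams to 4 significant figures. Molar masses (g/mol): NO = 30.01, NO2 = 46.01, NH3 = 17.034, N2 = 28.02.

208.1 g

n(N2) = 63.38 / 28.02 = 2.2620 mol.
Reaction (1): N2→NH3 ratio 1:2 ⇒ n(NH3) = 4.5239 mol.
Reaction (2): NH3→NO ratio 4:4 ⇒ n(NO) = 4.5239 mol.
Reaction (3): NO→NO2 ratio 2:2 ⇒ n(NO2) = 4.5239 mol.
Mass of NO2 = 4.5239 × 46.01 = 208.15 g.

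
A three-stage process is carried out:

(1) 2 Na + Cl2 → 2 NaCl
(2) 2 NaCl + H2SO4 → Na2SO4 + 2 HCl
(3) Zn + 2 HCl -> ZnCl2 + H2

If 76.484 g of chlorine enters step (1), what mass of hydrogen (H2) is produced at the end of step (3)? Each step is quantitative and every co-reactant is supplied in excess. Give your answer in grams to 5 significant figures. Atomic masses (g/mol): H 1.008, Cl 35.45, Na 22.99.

2.1748 g

M(Cl2) = 2(35.45) = 70.90 g/mol.
M(H2) = 2(1.008) = 2.016 g/mol.
n(Cl2) = 76.484 / 70.90 = 1.07876 mol.
Reaction (1): Cl2→NaCl ratio 1:2 ⇒ n(NaCl) = 2.15752 mol.
Reaction (2): NaCl→HCl ratio 2:2 ⇒ n(HCl) = 2.15752 mol.
Reaction (3): HCl→H2 ratio 2:1 ⇒ n(H2) = 1.07876 mol.
Mass of H2 = 1.07876 × 2.016 = 2.17478 g.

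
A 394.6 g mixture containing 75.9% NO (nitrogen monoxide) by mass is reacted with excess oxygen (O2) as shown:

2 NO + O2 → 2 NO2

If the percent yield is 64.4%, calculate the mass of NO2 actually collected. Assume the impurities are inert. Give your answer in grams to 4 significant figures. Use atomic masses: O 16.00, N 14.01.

Pure NO available = 394.6 g × 0.759 = 299.50 g.
M(NO) = 14.01 + 16.00 = 30.01 g/mol.
M(NO2) = 14.01 + 2(16.00) = 46.01 g/mol.
n(NO) = 299.50 g / 30.01 g/mol = 9.9801 mol.
From the equation the NO:NO2 mole ratio is 2:2, so n(NO2) = 9.9801 × 2/2 = 9.9801 mol.
Mass of NO2 = 9.9801 mol × 46.01 g/mol = 459.18 g.
Actual mass collected = 459.18 g × 0.644 = 295.71 g.

295.7 g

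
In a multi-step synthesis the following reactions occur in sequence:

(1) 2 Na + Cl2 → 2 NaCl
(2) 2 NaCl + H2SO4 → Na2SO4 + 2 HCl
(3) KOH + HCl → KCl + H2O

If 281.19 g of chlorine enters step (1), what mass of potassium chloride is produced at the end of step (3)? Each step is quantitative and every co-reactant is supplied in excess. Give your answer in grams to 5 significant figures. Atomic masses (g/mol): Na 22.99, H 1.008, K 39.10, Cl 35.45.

591.33 g

M(Cl2) = 2(35.45) = 70.90 g/mol.
M(KCl) = 39.10 + 35.45 = 74.55 g/mol.
n(Cl2) = 281.19 / 70.90 = 3.96601 mol.
Reaction (1): Cl2→NaCl ratio 1:2 ⇒ n(NaCl) = 7.93202 mol.
Reaction (2): NaCl→HCl ratio 2:2 ⇒ n(HCl) = 7.93202 mol.
Reaction (3): HCl→KCl ratio 1:1 ⇒ n(KCl) = 7.93202 mol.
Mass of KCl = 7.93202 × 74.55 = 591.332 g.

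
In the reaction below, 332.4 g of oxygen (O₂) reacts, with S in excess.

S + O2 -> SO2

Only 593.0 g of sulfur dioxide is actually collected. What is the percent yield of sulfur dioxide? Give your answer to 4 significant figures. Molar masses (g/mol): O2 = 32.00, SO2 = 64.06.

89.12 %

n(O2) = 332.40 g / 32.00 g/mol = 10.387 mol.
From the equation the O2:SO2 mole ratio is 1:1, so n(SO2) = 10.387 × 1/1 = 10.387 mol.
Mass of SO2 = 10.387 mol × 64.06 g/mol = 665.42 g.
This is the theoretical yield. Percent yield = 593.0 g / 665.42 g × 100% = 89.116%.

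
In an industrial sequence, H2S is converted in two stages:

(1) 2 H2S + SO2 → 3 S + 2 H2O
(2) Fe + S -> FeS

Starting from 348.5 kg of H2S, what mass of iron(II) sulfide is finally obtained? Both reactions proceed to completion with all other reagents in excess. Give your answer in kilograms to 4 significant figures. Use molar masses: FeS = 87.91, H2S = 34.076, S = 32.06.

1349 kg

348.5 kg = 348500 g.
n(H2S) = 348500 / 34.076 = 10227 mol.
Step 1 gives a 2:3 ratio of H2S to S, so n(S) = 15341 mol.
In step 2 the S:FeS ratio is 1:1, so n(FeS) = 15341 mol.
Mass of FeS = 15341 × 87.91 = 1.3486 × 10^6 g = 1349 kg.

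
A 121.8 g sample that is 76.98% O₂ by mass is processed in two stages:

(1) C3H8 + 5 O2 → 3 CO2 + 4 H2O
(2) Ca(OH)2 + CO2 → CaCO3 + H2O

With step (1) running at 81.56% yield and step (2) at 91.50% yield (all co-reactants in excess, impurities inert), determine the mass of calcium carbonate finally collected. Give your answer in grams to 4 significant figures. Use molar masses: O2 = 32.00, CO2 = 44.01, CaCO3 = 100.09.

131.3 g

Pure O2 = 121.8 × 0.7698 = 93.762 g.
n(O2) = 93.762 / 32.00 = 2.9301 mol.
Step 1 (O2:CO2 = 5:3): theoretical n(CO2) = 1.7580 mol; at 81.56% yield, n(CO2) = 1.4338 mol.
Step 2 (CO2:CaCO3 = 1:1): theoretical n(CaCO3) = 1.4338 mol, so theoretical mass = 1.4338 × 100.09 = 143.51 g.
At 91.50% yield, actual mass of CaCO3 = 143.51 × 0.9150 = 131.32 g.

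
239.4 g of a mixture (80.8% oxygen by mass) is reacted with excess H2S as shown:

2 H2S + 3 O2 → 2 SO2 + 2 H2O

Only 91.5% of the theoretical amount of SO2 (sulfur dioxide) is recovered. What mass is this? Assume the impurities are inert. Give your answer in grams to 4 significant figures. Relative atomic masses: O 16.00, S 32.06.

Pure O2 available = 239.4 g × 0.808 = 193.44 g.
M(O2) = 2(16.00) = 32.00 g/mol.
M(SO2) = 32.06 + 2(16.00) = 64.06 g/mol.
n(O2) = 193.44 g / 32.00 g/mol = 6.0449 mol.
From the equation the O2:SO2 mole ratio is 3:2, so n(SO2) = 6.0449 × 2/3 = 4.0299 mol.
Mass of SO2 = 4.0299 mol × 64.06 g/mol = 258.16 g.
Actual mass collected = 258.16 g × 0.915 = 236.21 g.

236.2 g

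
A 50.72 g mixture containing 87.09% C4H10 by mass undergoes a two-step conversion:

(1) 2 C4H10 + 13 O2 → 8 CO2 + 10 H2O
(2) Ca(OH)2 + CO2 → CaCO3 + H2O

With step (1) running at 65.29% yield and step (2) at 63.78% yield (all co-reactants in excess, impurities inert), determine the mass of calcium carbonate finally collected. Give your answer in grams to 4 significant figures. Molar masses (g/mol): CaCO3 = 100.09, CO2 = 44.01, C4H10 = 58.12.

Pure C4H10 = 50.72 × 0.8709 = 44.172 g.
n(C4H10) = 44.172 / 58.12 = 0.76001 mol.
Step 1 (C4H10:CO2 = 2:8): theoretical n(CO2) = 3.0401 mol; at 65.29% yield, n(CO2) = 1.9849 mol.
Step 2 (CO2:CaCO3 = 1:1): theoretical n(CaCO3) = 1.9849 mol, so theoretical mass = 1.9849 × 100.09 = 198.66 g.
At 63.78% yield, actual mass of CaCO3 = 198.66 × 0.6378 = 126.71 g.

126.7 g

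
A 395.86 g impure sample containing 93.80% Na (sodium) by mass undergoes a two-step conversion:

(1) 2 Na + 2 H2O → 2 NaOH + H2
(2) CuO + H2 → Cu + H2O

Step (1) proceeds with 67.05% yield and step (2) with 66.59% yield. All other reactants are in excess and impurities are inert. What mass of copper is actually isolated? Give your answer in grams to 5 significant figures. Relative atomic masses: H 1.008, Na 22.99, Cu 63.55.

Pure Na = 395.86 × 0.9380 = 371.317 g.
M(Na) = 22.99 g/mol.
M(Cu) = 63.55 g/mol.
n(Na) = 371.317 / 22.99 = 16.1512 mol.
Step 1 (Na:H2 = 2:1): theoretical n(H2) = 8.07561 mol; at 67.05% yield, n(H2) = 5.41470 mol.
Step 2 (H2:Cu = 1:1): theoretical n(Cu) = 5.41470 mol, so theoretical mass = 5.41470 × 63.55 = 344.104 g.
At 66.59% yield, actual mass of Cu = 344.104 × 0.6659 = 229.139 g.

229.14 g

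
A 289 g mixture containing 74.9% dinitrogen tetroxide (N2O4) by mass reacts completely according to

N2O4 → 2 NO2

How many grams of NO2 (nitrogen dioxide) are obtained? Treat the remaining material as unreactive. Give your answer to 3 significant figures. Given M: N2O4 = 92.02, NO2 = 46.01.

Mass of pure N2O4 = 289 g × 0.749 = 216.5 g.
n(N2O4) = 216.5 g / 92.02 g/mol = 2.352 mol.
From the equation the N2O4:NO2 mole ratio is 1:2, so n(NO2) = 2.352 × 2/1 = 4.705 mol.
Mass of NO2 = 4.705 mol × 46.01 g/mol = 216.5 g.

216 g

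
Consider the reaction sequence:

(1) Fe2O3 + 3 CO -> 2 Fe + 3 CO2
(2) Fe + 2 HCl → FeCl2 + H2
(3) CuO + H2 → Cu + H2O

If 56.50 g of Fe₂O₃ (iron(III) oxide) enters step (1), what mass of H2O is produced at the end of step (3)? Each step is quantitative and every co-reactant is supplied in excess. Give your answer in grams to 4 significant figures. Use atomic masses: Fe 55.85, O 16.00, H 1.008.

M(Fe2O3) = 2(55.85) + 3(16.00) = 159.70 g/mol.
M(H2O) = 2(1.008) + 16.00 = 18.016 g/mol.
n(Fe2O3) = 56.50 / 159.70 = 0.35379 mol.
Reaction (1): Fe2O3→Fe ratio 1:2 ⇒ n(Fe) = 0.70758 mol.
Reaction (2): Fe→H2 ratio 1:1 ⇒ n(H2) = 0.70758 mol.
Reaction (3): H2→H2O ratio 1:1 ⇒ n(H2O) = 0.70758 mol.
Mass of H2O = 0.70758 × 18.016 = 12.748 g.

12.75 g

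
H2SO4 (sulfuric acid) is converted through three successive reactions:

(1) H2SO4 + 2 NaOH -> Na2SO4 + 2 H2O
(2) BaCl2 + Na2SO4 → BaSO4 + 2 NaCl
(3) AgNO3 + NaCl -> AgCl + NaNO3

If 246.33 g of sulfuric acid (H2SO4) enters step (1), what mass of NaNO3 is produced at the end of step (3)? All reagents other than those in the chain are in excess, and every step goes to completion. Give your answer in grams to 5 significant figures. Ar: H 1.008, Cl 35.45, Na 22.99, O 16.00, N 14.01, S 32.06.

M(H2SO4) = 2(1.008) + 32.06 + 4(16.00) = 98.076 g/mol.
M(NaNO3) = 22.99 + 14.01 + 3(16.00) = 85.00 g/mol.
n(H2SO4) = 246.33 / 98.076 = 2.51162 mol.
Reaction (1): H2SO4→Na2SO4 ratio 1:1 ⇒ n(Na2SO4) = 2.51162 mol.
Reaction (2): Na2SO4→NaCl ratio 1:2 ⇒ n(NaCl) = 5.02325 mol.
Reaction (3): NaCl→NaNO3 ratio 1:1 ⇒ n(NaNO3) = 5.02325 mol.
Mass of NaNO3 = 5.02325 × 85.00 = 426.976 g.

426.98 g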